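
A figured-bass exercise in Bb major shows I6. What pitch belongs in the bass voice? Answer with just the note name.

I in Bb major has root Bb; the chord is Bb-D-F.
The figure 6 means first inversion — the third is in the bass.

D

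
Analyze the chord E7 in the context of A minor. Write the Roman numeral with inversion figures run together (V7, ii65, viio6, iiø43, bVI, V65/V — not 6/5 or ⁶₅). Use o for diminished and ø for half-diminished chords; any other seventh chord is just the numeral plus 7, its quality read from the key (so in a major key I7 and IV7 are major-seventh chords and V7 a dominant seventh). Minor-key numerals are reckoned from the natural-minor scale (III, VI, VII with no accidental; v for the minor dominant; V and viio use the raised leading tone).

V7

The pitches E-G#-B-D form a dominant seventh chord rooted on E.
In A minor, E is the dominant; the diatonic dominant seventh chord there is V7.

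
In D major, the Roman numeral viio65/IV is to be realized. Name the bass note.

A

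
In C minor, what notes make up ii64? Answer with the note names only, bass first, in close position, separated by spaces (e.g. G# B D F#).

A D F

ii64 is the minor supertonic, borrowed from the parallel major (the Dorian ii). In C minor that root is D.
So the chord is D-F-A.
The figured bass 64 indicates second inversion, placing the fifth (A) in the bass: A-D-F.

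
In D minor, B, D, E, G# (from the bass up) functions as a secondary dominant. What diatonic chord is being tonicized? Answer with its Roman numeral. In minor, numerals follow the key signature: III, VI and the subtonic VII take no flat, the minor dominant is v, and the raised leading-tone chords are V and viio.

The chord is a dominant seventh chord on E.
A dominant resolves down a perfect fifth: E → A. In D minor, A is scale degree 5, i.e. V.

V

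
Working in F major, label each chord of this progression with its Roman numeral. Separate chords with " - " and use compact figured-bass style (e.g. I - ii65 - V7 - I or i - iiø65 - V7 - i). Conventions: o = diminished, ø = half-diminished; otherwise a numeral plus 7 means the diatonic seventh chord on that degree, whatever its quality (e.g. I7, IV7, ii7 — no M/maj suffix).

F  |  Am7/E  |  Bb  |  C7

I - iii43 - IV - V7

F has root F, degree 1 in F major, so I.
Am7/E has root A, degree 3 in F major, so iii43.
Bb: major triad on Bb = scale degree 4 → IV.
C7: dominant seventh chord on C = scale degree 5 → V7.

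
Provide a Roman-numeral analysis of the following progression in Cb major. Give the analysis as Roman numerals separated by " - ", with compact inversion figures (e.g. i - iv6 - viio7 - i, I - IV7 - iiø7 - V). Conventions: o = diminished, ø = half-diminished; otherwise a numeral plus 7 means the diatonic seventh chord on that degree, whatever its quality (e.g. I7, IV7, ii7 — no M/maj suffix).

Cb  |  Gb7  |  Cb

Cb: major triad on Cb = scale degree 1 → I.
Gb7: dominant seventh chord on Gb = scale degree 5 → V7.
Cb: root Cb is the tonic; major triad there is I.

I - V7 - I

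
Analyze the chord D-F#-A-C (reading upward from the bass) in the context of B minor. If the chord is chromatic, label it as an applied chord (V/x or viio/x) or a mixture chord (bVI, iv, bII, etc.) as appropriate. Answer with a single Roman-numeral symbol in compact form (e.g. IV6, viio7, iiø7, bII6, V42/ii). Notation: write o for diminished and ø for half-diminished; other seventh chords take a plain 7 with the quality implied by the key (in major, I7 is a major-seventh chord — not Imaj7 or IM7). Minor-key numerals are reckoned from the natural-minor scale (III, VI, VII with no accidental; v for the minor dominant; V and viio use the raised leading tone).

V7/VI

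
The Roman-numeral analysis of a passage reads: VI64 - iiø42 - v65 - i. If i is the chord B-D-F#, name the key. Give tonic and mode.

The anchor chord is a minor triad on B, labeled i.
If B is scale degree 1 and the mode makes that degree carry a minor triad, the tonic is B and the mode is minor.

B minor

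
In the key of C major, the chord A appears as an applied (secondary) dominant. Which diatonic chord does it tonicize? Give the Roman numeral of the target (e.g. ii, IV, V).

The chord is a major triad on A.
A dominant resolves down a perfect fifth: A → D. In C major, D is scale degree 2, i.e. ii.

ii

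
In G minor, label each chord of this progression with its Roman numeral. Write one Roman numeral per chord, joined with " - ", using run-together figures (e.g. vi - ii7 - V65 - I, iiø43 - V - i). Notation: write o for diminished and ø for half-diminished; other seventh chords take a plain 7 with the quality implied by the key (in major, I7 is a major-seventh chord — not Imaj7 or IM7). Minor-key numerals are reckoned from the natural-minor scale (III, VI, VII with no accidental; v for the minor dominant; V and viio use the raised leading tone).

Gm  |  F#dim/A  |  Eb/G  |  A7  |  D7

Gm: minor triad on G = scale degree 1 → i.
F#dim/A: root F# is the leading tone; diminished triad there is viio6.
Eb/G: major triad on Eb = scale degree 6 → VI6.
A7: chromatic; A is V of V, so V7/V.
D7: root D is the dominant; dominant seventh chord there is V7.

i - viio6 - VI6 - V7/V - V7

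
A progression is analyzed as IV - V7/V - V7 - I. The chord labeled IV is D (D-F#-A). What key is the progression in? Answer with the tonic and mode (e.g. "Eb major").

A major

The anchor chord is a major triad on D, labeled IV.
IV on D implies D is the subdominant; that puts the tonic at A, and the uppercase numeral fits major mode.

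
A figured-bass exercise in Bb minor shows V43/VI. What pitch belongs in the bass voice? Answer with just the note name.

Ab

The applied chord V43/VI is rooted on Db: Db-F-Ab-Cb.
The figure 43 means second inversion — the fifth is in the bass.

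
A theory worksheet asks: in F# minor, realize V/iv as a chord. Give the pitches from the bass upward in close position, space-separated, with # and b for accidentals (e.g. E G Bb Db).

F# A# C#

The slash means an applied dominant: we want the dominant of iv. In F# minor, iv is B minor, and its dominant is built on F#.
Building a major triad on F# gives F#-A#-C#.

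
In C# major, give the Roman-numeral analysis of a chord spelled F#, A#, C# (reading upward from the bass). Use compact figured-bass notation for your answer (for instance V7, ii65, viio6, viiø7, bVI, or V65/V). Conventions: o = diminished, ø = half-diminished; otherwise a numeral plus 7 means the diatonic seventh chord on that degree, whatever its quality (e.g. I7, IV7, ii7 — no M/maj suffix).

The pitches F#-A#-C# form a major triad rooted on F#.
In C# major, F# is the subdominant; the diatonic major triad there is IV.

IV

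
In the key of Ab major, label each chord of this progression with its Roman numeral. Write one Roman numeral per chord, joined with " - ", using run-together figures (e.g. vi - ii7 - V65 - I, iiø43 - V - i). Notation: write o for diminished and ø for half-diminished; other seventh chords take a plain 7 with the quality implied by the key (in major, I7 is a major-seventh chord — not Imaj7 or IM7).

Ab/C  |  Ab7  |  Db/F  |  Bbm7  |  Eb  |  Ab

I6 - V7/IV - IV6 - ii7 - V - I

Ab/C: major triad on Ab = scale degree 1 → I6.
Ab7: chromatic; Ab is V of IV, so V7/IV.
Db/F: major triad on Db = scale degree 4 → IV6.
Bbm7: minor seventh chord on Bb = scale degree 2 → ii7.
Eb: major triad on Eb = scale degree 5 → V.
Ab: root Ab is the tonic; major triad there is I.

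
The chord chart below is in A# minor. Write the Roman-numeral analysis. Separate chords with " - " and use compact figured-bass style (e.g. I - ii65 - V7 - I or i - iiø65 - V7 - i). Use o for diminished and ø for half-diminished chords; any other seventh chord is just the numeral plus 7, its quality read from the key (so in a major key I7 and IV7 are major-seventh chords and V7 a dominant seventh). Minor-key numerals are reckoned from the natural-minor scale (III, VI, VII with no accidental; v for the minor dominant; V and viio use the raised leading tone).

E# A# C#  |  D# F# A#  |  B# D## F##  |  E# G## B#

i64 - iv - V/V - V

E#-A#-C#: root A# is the tonic; minor triad there is i64.
D#-F#-A#: minor triad on D# = scale degree 4 → iv.
B#-D##-F##: a major triad on B#, the applied dominant of V → V/V.
E#-G##-B#: major triad on E# = scale degree 5 → V.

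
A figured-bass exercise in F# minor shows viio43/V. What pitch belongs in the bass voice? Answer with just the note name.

F#

The applied chord viio43/V is rooted on B#: B#-D#-F#-A.
The figure 43 means second inversion — the fifth is in the bass.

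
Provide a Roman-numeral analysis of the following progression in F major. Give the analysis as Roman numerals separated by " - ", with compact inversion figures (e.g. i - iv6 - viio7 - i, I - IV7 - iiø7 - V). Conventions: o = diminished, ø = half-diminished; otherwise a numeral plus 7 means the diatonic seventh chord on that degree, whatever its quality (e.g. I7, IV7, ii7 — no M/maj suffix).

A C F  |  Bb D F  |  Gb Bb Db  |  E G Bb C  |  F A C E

I6 - IV - bII - V65 - I7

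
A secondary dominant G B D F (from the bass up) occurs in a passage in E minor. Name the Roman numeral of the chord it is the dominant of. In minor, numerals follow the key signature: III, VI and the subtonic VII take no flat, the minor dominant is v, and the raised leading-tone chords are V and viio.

The chord is a dominant seventh chord on G.
A dominant resolves down a perfect fifth: G → C. In E minor, C is scale degree 6, i.e. VI.

VI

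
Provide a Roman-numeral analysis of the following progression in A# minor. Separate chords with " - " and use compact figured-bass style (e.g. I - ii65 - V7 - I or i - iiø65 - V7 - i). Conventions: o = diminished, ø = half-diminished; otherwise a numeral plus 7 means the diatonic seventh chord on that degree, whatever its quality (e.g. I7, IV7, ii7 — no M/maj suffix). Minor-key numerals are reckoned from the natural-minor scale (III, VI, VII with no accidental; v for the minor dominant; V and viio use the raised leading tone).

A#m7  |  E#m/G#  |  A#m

A#m7: root A# is the tonic; minor seventh chord there is i7.
E#m/G#: minor triad on E# = scale degree 5 → v6.
A#m has root A#, degree 1 in A# minor, so i.

i7 - v6 - i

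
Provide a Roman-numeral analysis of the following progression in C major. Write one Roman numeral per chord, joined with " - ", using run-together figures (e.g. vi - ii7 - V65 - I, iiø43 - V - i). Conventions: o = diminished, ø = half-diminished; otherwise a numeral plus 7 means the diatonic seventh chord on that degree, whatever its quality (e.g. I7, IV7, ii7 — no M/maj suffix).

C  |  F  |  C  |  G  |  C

I - IV - I - V - I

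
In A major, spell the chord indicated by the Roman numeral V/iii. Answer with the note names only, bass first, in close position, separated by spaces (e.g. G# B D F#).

V/iii is a secondary dominant — the dominant triad of iii. iii in A major is C#, so the applied chord's root is G#, a perfect fifth above.
Building a major triad on G# gives G#-B#-D#.

G# B# D#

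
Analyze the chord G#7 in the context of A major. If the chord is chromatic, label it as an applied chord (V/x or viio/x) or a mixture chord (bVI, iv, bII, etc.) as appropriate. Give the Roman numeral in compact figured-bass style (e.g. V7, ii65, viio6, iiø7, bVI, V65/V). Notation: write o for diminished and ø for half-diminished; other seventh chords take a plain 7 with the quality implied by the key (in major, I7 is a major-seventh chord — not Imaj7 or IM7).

Stacked in thirds the chord is G#-B#-D#-F#: a dominant seventh chord on G#.
G# is not a diatonic chord root with this quality in A major, but it lies a perfect fifth above C# (iii), so the chord functions as an applied dominant of iii.

V7/iii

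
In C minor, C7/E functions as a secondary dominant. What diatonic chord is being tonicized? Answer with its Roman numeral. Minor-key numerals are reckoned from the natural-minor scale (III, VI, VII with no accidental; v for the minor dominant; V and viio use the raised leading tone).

The chord is a dominant seventh chord on C.
A dominant resolves down a perfect fifth: C → F. In C minor, F is scale degree 4, i.e. iv.

iv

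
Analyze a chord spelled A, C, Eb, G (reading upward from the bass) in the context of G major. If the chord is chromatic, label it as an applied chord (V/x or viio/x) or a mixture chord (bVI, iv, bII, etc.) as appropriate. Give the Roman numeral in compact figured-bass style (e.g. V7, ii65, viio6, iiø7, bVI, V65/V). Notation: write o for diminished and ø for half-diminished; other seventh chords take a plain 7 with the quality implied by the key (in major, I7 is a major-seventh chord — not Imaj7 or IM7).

The pitches A-C-Eb-G form a half-diminished seventh chord rooted on A.
A is the second degree of G major. This is the half-diminished supertonic seventh, borrowed from the parallel minor.

iiø7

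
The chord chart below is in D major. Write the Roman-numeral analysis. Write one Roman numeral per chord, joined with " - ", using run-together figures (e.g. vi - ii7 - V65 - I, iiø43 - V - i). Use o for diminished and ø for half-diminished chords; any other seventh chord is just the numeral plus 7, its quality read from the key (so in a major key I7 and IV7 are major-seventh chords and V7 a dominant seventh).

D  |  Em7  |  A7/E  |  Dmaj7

I - ii7 - V43 - I7

D has root D, degree 1 in D major, so I.
Em7 has root E, degree 2 in D major, so ii7.
A7/E: dominant seventh chord on A = scale degree 5 → V43.
Dmaj7 has root D, degree 1 in D major, so I7.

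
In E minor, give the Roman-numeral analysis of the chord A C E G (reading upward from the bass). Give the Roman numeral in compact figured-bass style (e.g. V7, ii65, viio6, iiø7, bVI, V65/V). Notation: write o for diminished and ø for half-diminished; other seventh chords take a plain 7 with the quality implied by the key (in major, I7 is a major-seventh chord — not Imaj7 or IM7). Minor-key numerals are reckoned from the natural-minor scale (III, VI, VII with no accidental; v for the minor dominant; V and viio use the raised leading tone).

iv7

The pitches A-C-E-G form a minor seventh chord rooted on A.
In E minor, A is the subdominant; the diatonic minor seventh chord there is iv7.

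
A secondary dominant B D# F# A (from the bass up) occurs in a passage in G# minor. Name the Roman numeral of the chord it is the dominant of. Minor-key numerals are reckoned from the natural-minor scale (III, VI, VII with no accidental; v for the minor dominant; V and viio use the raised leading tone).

The chord is a dominant seventh chord on B.
A dominant resolves down a perfect fifth: B → E. In G# minor, E is scale degree 6, i.e. VI.

VI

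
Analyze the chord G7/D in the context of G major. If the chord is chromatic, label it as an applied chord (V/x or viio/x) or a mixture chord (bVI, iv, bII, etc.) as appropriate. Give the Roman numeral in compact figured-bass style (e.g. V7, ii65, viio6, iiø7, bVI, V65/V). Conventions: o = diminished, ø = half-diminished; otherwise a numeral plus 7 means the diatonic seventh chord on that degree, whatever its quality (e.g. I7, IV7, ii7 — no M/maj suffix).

Stacked in thirds the chord is G-B-D-F: a dominant seventh chord on G.
G is not a diatonic chord root with this quality in G major, but it lies a perfect fifth above C (IV), so the chord functions as an applied dominant of IV.
With D in the bass the chord is in second inversion, so the figured bass is 43.

V43/IV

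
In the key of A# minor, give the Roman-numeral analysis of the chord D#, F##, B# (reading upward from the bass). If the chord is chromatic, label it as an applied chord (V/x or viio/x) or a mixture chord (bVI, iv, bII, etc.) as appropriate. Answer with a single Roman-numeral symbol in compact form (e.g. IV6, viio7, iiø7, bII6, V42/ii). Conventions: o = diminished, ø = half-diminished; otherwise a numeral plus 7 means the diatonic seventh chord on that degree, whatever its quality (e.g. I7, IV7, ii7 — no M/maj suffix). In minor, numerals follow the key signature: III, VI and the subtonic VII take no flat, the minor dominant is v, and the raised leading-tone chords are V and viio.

ii6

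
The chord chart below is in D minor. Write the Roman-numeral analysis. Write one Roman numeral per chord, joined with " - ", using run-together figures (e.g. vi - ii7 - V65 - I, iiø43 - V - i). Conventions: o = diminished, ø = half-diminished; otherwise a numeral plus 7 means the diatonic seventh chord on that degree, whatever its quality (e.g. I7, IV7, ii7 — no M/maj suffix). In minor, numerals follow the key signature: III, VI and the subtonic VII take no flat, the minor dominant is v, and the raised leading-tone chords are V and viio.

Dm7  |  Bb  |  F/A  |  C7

Dm7: minor seventh chord on D = scale degree 1 → i7.
Bb: root Bb is the submediant; major triad there is VI.
F/A: root F is the mediant; major triad there is III6.
C7: dominant seventh chord on C = scale degree 7 → VII7.

i7 - VI - III6 - VII7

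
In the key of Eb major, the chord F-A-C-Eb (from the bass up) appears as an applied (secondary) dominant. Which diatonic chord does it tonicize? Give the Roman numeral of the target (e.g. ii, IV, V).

The chord is a dominant seventh chord on F.
A dominant resolves down a perfect fifth: F → Bb. In Eb major, Bb is scale degree 5, i.e. V.

V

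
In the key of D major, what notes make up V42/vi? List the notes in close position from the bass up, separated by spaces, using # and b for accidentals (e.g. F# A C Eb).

The slash means an applied dominant: we want the dominant of vi. In D major, vi is B minor, and its dominant is built on F#.
Building a dominant seventh chord on F# gives F#-A#-C#-E.
The figured bass 42 indicates third inversion, placing the seventh (E) in the bass: E-F#-A#-C#.

E F# A# C#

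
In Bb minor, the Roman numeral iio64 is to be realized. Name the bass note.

iio in Bb minor has root C; the chord is C-Eb-Gb.
The figure 64 means second inversion — the fifth is in the bass.

Gb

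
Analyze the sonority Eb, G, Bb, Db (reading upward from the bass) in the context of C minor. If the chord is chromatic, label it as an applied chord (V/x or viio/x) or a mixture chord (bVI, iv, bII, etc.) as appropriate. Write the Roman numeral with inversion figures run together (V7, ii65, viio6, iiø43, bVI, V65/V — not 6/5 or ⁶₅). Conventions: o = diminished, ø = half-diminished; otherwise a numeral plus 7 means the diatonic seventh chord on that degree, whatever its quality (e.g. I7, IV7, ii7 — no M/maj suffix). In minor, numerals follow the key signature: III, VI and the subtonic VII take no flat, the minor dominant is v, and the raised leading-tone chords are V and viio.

V7/VI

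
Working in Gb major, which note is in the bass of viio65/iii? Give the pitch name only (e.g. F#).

The applied chord viio65/iii is rooted on A: A-C-Eb-Gb.
The figure 65 means first inversion — the third is in the bass.

C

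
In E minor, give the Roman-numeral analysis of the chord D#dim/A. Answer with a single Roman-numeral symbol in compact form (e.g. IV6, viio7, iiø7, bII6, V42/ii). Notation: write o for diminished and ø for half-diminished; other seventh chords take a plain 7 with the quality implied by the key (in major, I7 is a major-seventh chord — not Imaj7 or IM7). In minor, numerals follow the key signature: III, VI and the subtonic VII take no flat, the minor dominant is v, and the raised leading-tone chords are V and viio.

Stacked in thirds the chord is D#-F#-A: a diminished triad on D#.
D# is scale degree 7 in E minor, and a diminished triad on that degree is written viio.
With A in the bass the chord is in second inversion, so the figured bass is 64.

viio64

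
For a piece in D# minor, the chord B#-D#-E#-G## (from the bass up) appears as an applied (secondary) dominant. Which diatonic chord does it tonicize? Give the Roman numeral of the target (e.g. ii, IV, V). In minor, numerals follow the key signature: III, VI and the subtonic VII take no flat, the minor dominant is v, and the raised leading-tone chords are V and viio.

The chord is a dominant seventh chord on E#.
A dominant resolves down a perfect fifth: E# → A#. In D# minor, A# is scale degree 5, i.e. V.

V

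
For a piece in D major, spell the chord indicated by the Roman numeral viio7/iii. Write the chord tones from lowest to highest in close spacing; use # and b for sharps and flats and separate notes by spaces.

E# G# B D

viio7/iii is a secondary leading-tone chord. The target iii is F# in D major; the applied chord is rooted a semitone below, on E#.
Building a fully diminished seventh chord on E# gives E#-G#-B-D.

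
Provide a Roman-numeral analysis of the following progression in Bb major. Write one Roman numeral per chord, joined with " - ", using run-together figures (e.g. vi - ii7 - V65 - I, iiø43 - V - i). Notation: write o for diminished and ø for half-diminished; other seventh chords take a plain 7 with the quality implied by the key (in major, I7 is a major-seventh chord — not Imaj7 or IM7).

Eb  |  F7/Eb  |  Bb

Eb has root Eb, degree 4 in Bb major, so IV.
F7/Eb has root F, degree 5 in Bb major, so V42.
Bb: root Bb is the tonic; major triad there is I.

IV - V42 - I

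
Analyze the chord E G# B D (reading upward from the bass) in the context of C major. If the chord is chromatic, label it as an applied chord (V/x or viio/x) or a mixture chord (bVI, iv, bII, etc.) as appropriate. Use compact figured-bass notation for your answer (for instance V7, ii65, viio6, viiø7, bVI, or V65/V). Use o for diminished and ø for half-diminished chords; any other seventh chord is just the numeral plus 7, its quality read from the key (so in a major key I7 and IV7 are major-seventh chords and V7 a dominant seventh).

V7/vi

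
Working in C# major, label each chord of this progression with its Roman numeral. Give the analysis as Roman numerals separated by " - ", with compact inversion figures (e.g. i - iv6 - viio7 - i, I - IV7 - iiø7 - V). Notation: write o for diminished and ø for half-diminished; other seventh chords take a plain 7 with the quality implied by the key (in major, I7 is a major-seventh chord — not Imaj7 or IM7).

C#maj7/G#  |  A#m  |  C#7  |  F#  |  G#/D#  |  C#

C#maj7/G#: major seventh chord on C# = scale degree 1 → I43.
A#m: root A# is the submediant; minor triad there is vi.
C#7 is the secondary dominant of IV (dominant seventh chord on C#): V7/IV.
F#: root F# is the subdominant; major triad there is IV.
G#/D#: major triad on G# = scale degree 5 → V64.
C#: major triad on C# = scale degree 1 → I.

I43 - vi - V7/IV - IV - V64 - I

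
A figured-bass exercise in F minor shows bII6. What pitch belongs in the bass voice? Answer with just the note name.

Bb

bII in F minor has root Gb; the chord is Gb-Bb-Db.
The figure 6 means first inversion — the third is in the bass.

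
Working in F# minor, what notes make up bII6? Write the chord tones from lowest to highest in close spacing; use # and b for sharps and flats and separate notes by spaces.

Scale degree 2 in F# minor is G#; lowering it a half step gives G. bII6 is the Neapolitan sixth — a major triad on the lowered second degree, here in its customary first inversion.
So the chord is G-B-D, a major triad.
With the 6 figure the chord is in first inversion; from the bass B upward in close position it reads B-D-G.

B D G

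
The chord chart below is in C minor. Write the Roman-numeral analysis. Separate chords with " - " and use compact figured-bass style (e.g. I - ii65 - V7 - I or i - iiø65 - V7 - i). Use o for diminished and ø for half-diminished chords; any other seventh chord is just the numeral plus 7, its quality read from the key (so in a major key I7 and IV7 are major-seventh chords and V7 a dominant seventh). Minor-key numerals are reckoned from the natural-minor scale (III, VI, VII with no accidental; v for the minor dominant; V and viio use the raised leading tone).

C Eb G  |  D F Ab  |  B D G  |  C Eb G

C-Eb-G: minor triad on C = scale degree 1 → i.
D-F-Ab has root D, degree 2 in C minor, so iio.
B-D-G: root G is the dominant; major triad there is V6.
C-Eb-G: root C is the tonic; minor triad there is i.

i - iio - V6 - i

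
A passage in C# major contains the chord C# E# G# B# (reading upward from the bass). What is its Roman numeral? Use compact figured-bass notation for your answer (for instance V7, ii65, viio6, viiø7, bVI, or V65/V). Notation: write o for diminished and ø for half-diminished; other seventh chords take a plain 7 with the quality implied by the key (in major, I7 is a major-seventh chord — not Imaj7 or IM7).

I7

The pitches C#-E#-G#-B# form a major seventh chord rooted on C#.
C# is scale degree 1 in C# major, and a major seventh chord on that degree is written I7.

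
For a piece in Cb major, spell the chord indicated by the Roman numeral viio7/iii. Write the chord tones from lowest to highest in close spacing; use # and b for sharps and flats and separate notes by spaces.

The slash marks an applied leading-tone chord: viio of iii. In Cb major, iii is Eb, so the leading tone to it is D, a half step below.
Building a fully diminished seventh chord on D gives D-F-Ab-Cb.

D F Ab Cb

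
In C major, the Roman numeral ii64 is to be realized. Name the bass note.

A

ii in C major has root D; the chord is D-F-A.
The figure 64 means second inversion — the fifth is in the bass.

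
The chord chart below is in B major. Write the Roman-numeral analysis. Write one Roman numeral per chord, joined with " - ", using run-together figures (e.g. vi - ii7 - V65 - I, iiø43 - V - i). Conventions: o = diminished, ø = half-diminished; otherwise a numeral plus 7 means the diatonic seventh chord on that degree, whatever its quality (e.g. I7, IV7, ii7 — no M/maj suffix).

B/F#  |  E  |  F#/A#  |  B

I64 - IV - V6 - I

B/F# has root B, degree 1 in B major, so I64.
E: root E is the subdominant; major triad there is IV.
F#/A#: root F# is the dominant; major triad there is V6.
B has root B, degree 1 in B major, so I.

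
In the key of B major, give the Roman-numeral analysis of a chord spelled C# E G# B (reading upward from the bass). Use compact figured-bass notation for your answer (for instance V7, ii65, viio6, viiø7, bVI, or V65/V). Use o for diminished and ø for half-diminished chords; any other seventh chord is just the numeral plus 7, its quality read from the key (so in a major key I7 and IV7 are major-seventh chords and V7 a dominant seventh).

ii7

Stacked in thirds the chord is C#-E-G#-B: a minor seventh chord on C#.
C# is scale degree 2 in B major, and a minor seventh chord on that degree is written ii7.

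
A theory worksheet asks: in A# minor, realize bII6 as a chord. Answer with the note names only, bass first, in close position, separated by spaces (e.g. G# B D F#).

D# F# B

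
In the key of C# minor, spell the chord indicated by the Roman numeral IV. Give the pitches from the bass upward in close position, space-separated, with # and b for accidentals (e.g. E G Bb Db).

F# A# C#

Scale degree 4 in C# minor is F#; here the chord built on it is altered to a major triad. IV is the major subdominant, borrowed from the parallel major.
So the chord is F#-A#-C#, a major triad.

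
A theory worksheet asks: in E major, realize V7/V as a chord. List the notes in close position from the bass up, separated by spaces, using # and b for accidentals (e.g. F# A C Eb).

V7/V is a secondary dominant — the dominant seventh of V. V in E major is B, so the applied chord's root is F#, a perfect fifth above.
Building a dominant seventh chord on F# gives F#-A#-C#-E.

F# A# C# E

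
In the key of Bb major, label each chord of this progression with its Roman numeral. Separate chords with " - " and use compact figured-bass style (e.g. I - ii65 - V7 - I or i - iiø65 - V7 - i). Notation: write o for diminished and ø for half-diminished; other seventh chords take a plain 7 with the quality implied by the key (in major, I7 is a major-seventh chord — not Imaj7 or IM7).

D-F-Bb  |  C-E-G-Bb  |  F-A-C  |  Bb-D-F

D-F-Bb: root Bb is the tonic; major triad there is I6.
C-E-G-Bb: a dominant seventh chord on C, the applied dominant of V → V7/V.
F-A-C: root F is the dominant; major triad there is V.
Bb-D-F has root Bb, degree 1 in Bb major, so I.

I6 - V7/V - V - I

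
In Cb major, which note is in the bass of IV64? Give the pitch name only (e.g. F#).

Cb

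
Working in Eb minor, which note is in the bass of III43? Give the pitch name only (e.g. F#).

Db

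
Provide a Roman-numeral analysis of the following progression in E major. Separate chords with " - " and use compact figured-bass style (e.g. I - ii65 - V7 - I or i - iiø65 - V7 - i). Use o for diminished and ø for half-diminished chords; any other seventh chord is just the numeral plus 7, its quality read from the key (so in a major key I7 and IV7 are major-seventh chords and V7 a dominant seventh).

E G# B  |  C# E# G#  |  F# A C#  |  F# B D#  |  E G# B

I - V/ii - ii - V64 - I

E-G#-B: root E is the tonic; major triad there is I.
C#-E#-G#: a major triad on C#, the applied dominant of ii → V/ii.
F#-A-C# has root F#, degree 2 in E major, so ii.
F#-B-D#: major triad on B = scale degree 5 → V64.
E-G#-B: major triad on E = scale degree 1 → I.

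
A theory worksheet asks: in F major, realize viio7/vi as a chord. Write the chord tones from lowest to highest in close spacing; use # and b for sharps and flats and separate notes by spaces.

C# E G Bb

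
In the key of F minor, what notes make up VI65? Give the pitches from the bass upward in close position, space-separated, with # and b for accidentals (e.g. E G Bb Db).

F Ab C Db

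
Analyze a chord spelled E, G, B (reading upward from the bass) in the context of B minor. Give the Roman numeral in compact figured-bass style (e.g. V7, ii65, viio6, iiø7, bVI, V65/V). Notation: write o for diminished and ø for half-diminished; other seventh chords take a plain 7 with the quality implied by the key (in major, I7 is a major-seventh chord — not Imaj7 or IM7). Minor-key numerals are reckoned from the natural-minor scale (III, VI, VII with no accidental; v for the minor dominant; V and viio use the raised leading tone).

iv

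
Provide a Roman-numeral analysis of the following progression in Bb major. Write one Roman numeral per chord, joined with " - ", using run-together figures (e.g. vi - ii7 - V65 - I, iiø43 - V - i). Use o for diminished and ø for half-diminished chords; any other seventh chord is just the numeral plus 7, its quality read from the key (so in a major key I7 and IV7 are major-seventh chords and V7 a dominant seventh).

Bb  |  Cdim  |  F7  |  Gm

I - iio - V7 - vi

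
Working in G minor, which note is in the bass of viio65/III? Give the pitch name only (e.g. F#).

The applied chord viio65/III is rooted on A: A-C-Eb-Gb.
The figure 65 means first inversion — the third is in the bass.

C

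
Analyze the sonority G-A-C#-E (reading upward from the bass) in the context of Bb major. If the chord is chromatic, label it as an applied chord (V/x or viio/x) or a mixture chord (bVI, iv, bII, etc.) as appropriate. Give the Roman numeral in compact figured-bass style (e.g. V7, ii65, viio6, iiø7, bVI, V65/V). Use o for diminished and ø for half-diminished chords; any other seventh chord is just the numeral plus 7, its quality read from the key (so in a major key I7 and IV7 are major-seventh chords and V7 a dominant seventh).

Stacked in thirds the chord is A-C#-E-G: a dominant seventh chord on A.
A is not a diatonic chord root with this quality in Bb major, but it lies a perfect fifth above D (iii), so the chord functions as an applied dominant of iii.
With G in the bass the chord is in third inversion, so the figured bass is 42.

V42/iii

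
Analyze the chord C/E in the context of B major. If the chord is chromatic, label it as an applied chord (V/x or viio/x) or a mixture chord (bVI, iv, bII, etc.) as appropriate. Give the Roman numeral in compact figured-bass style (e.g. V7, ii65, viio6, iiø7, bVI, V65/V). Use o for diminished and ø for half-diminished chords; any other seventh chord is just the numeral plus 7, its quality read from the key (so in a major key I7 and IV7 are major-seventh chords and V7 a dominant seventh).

The pitches C-E-G form a major triad rooted on C.
C is the lowered second degree of B major (diatonic 2 would be C#). This is the Neapolitan sixth — a major triad on the lowered second degree, here in its customary first inversion.
With E in the bass the chord is in first inversion, so the figured bass is 6.

bII6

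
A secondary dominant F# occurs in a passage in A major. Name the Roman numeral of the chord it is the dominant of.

ii

The chord is a major triad on F#.
A dominant resolves down a perfect fifth: F# → B. In A major, B is scale degree 2, i.e. ii.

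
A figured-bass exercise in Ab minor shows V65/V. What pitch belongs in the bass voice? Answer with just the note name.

D

The applied chord V65/V is rooted on Bb: Bb-D-F-Ab.
The figure 65 means first inversion — the third is in the bass.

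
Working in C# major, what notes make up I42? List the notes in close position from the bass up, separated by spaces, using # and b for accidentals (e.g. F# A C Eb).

The numeral's case and figure indicate a major seventh chord. In C# major its root, the tonic, is C#.
Stacking thirds from C# gives C#-E#-G#-B#.
With the 42 figure the chord is in third inversion; from the bass B# upward in close position it reads B#-C#-E#-G#.

B# C# E# G#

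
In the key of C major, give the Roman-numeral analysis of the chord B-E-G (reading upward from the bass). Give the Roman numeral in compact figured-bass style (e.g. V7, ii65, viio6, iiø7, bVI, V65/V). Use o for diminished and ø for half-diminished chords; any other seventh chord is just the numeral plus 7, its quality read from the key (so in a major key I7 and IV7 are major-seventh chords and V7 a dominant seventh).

The pitches E-G-B form a minor triad rooted on E.
E is scale degree 3 in C major, and a minor triad on that degree is written iii.
With B in the bass the chord is in second inversion, so the figured bass is 64.

iii64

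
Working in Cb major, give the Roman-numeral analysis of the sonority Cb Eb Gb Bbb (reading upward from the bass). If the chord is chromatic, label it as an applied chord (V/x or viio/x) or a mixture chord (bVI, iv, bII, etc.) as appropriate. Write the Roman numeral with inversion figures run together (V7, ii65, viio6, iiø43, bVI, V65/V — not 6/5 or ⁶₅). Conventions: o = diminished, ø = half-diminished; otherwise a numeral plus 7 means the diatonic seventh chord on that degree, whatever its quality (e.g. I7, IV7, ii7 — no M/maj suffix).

Stacked in thirds the chord is Cb-Eb-Gb-Bbb: a dominant seventh chord on Cb.
Cb is not a diatonic chord root with this quality in Cb major, but it lies a perfect fifth above Fb (IV), so the chord functions as an applied dominant of IV.

V7/IV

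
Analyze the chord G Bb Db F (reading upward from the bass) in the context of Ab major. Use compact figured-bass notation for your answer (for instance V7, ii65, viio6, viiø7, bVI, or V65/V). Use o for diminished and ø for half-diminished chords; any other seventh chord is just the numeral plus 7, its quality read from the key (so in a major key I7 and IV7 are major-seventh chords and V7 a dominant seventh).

viiø7

Stacked in thirds the chord is G-Bb-Db-F: a half-diminished seventh chord on G.
In Ab major, G is the leading tone; the diatonic half-diminished seventh chord there is viiø7.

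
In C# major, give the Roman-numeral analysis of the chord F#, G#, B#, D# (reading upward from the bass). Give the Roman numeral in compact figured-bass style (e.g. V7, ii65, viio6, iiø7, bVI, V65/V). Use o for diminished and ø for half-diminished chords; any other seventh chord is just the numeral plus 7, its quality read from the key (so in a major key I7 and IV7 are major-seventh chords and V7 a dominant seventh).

Stacked in thirds the chord is G#-B#-D#-F#: a dominant seventh chord on G#.
G# is scale degree 5 in C# major, and a dominant seventh chord on that degree is written V7.
With F# in the bass the chord is in third inversion, so the figured bass is 42.

V42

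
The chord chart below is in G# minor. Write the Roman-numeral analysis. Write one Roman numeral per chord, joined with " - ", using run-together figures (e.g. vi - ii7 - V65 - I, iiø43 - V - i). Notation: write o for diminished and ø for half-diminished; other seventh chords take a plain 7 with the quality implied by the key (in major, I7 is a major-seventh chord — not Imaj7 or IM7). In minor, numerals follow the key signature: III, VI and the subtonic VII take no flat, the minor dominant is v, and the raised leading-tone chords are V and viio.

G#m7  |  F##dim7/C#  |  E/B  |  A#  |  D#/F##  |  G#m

G#m7 has root G#, degree 1 in G# minor, so i7.
F##dim7/C#: fully diminished seventh chord on F## = scale degree 7 → viio43.
E/B has root E, degree 6 in G# minor, so VI64.
A#: chromatic; A# is V of V, so V/V.
D#/F##: root D# is the dominant; major triad there is V6.
G#m: minor triad on G# = scale degree 1 → i.

i7 - viio43 - VI64 - V/V - V6 - i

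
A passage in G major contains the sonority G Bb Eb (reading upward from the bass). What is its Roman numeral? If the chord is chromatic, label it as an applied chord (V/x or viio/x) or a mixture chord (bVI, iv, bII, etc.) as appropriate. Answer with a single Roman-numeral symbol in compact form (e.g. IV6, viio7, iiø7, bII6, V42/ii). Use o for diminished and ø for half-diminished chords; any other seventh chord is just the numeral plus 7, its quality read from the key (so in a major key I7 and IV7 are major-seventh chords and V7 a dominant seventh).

bVI6

The pitches Eb-G-Bb form a major triad rooted on Eb.
Eb is the lowered sixth degree of G major (diatonic 6 would be E). This is a major triad on the lowered sixth degree, borrowed from the parallel minor.
With G in the bass the chord is in first inversion, so the figured bass is 6.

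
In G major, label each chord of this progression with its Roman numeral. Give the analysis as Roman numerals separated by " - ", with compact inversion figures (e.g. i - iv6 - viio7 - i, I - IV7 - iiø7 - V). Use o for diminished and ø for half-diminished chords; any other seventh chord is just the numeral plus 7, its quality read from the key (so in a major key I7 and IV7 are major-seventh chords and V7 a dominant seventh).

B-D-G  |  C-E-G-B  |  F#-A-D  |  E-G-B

B-D-G: major triad on G = scale degree 1 → I6.
C-E-G-B has root C, degree 4 in G major, so IV7.
F#-A-D: major triad on D = scale degree 5 → V6.
E-G-B has root E, degree 6 in G major, so vi.

I6 - IV7 - V6 - vi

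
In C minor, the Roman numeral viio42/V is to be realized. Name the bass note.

The applied chord viio42/V is rooted on F#: F#-A-C-Eb.
The figure 42 means third inversion — the seventh is in the bass.

Eb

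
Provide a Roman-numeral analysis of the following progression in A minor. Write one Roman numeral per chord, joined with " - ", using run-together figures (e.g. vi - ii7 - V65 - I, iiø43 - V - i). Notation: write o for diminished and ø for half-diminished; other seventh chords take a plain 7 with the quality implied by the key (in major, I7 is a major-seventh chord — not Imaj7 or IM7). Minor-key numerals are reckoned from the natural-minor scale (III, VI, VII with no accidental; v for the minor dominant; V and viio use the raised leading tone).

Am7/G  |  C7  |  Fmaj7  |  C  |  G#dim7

i42 - V7/VI - VI7 - III - viio7

Am7/G: root A is the tonic; minor seventh chord there is i42.
C7 is the secondary dominant of VI (dominant seventh chord on C): V7/VI.
Fmaj7: major seventh chord on F = scale degree 6 → VI7.
C: major triad on C = scale degree 3 → III.
G#dim7: root G# is the leading tone; fully diminished seventh chord there is viio7.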